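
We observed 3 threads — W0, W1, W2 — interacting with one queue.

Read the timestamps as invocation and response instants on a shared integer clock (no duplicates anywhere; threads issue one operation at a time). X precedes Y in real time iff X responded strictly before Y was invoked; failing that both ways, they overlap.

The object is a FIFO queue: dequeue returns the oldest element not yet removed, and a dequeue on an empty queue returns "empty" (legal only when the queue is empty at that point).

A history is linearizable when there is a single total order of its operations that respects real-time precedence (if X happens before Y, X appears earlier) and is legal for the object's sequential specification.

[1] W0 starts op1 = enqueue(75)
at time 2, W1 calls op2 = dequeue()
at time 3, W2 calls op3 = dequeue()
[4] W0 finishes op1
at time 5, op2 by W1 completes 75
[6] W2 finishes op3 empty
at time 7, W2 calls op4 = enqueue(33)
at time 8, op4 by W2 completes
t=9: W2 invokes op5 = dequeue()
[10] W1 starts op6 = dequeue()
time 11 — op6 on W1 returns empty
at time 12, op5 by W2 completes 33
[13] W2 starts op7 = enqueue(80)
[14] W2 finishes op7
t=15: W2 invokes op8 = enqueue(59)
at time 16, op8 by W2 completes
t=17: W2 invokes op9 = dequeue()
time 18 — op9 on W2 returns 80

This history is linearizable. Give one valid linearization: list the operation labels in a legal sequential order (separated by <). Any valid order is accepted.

op1 < op2 < op3 < op4 < op5 < op6 < op7 < op8 < op9

step 1: op1 enqueue(75) — queue <75>
step 2: op2 dequeue() → 75 — queue <>
step 3: op3 dequeue() → empty — queue <>
step 4: op4 enqueue(33) — queue <33>
step 5: op5 dequeue() → 33 — queue <>
step 6: op6 dequeue() → empty — queue <>
step 7: op7 enqueue(80) — queue <80>
step 8: op8 enqueue(59) — queue <80,59>
step 9: op9 dequeue() → 80 — queue <59>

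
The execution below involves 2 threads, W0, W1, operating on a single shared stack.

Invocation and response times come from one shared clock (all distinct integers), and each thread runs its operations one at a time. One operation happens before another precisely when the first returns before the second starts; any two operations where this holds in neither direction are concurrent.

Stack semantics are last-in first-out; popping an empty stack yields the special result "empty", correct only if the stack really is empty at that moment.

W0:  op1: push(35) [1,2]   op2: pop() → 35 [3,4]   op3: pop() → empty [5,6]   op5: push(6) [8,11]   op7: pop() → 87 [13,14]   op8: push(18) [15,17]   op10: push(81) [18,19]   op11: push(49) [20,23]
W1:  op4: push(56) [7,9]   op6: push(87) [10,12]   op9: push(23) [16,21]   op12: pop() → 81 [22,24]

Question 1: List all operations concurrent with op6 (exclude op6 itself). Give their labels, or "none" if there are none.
Answer: op5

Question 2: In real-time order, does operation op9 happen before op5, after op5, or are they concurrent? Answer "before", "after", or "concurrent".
Answer: after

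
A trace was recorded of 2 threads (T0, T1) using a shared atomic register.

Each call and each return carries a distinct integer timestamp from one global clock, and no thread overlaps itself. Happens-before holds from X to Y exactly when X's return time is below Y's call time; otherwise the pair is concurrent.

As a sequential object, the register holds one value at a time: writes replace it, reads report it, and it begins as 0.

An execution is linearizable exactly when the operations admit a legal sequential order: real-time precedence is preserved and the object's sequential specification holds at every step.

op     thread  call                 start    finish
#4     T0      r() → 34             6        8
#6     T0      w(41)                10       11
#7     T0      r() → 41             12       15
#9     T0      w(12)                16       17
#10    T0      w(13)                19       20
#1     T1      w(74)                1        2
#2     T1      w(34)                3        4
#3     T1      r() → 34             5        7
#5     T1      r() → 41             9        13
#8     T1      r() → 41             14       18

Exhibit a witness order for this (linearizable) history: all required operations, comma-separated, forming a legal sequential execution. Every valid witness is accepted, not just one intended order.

#1, #2, #3, #4, #6, #5, #7, #8, #9, #10

after step 1 (#1 w(74)): value 74
after step 2 (#2 w(34)): value 34
after step 3 (#3 r() → 34): value 34
after step 4 (#4 r() → 34): value 34
after step 5 (#6 w(41)): value 41
after step 6 (#5 r() → 41): value 41
after step 7 (#7 r() → 41): value 41
after step 8 (#8 r() → 41): value 41
after step 9 (#9 w(12)): value 12
after step 10 (#10 w(13)): value 13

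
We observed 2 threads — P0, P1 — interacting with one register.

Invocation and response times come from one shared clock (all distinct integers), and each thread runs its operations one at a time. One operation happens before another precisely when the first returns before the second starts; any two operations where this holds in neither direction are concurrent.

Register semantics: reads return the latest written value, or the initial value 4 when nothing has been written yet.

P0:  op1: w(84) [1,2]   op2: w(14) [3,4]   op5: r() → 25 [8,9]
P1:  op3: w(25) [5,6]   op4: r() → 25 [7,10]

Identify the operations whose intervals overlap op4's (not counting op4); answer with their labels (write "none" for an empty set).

op4 runs from 7 to 10; window-overlapping ops are concurrent
op1 [1,2]: before
op2 [3,4]: before
op3 [5,6]: before
op5 [8,9]: concurrent

op5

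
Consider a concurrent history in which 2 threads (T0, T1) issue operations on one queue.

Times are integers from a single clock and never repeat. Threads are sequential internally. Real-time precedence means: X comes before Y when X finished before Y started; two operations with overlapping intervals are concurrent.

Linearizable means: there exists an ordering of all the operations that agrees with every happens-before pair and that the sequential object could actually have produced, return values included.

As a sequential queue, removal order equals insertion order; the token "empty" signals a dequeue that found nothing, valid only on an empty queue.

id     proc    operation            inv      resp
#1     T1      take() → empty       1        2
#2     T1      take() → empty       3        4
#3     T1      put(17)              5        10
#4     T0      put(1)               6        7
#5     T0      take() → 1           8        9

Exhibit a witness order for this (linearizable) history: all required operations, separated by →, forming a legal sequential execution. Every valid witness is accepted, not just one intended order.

step 1: #1 take() → empty — queue <>
step 2: #2 take() → empty — queue <>
step 3: #4 put(1) — queue <1>
step 4: #3 put(17) — queue <1,17>
step 5: #5 take() → 1 — queue <17>

#1 → #2 → #4 → #3 → #5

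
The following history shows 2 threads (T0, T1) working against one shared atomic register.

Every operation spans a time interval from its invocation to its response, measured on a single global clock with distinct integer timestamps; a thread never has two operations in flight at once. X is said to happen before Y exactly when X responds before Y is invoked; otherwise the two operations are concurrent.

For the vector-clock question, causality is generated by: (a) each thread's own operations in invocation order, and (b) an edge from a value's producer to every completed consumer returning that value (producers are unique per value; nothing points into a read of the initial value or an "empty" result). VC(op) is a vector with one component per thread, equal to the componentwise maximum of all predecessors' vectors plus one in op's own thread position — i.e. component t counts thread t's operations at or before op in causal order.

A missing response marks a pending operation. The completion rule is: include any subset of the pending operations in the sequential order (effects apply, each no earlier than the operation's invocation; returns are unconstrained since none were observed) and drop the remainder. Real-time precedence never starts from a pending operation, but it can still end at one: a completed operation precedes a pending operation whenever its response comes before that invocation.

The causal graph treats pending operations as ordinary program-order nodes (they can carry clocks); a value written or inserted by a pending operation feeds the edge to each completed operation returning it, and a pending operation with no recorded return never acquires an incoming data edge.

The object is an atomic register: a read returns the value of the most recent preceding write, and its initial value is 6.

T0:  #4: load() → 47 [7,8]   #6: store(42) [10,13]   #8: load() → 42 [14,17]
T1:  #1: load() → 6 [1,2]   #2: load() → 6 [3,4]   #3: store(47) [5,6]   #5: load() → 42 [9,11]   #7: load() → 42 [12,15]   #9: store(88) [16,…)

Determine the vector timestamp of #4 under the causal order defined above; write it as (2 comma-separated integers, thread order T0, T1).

invoked at 1, #1 has no predecessors; its own T1 bump gives (0, 1)
#2, invoked 3, takes VC(#1)=(0, 1) under max, adds 1 for T1 → (0, 2)
#3, invoked 5, takes VC(#2)=(0, 2) under max, adds 1 for T1 → (0, 3)
#4, invoked 7, takes VC(#3)=(0, 3) under max, adds 1 for T0 → (1, 3)
#6, invoked 10, takes VC(#4)=(1, 3) under max, adds 1 for T0 → (2, 3)
#5, invoked 9, takes VC(#3)=(0, 3), VC(#6)=(2, 3) under max, adds 1 for T1 → (2, 4)
#8, invoked 14, takes VC(#6)=(2, 3) under max, adds 1 for T0 → (3, 3)
#7, invoked 12, takes VC(#5)=(2, 4), VC(#6)=(2, 3) under max, adds 1 for T1 → (2, 5)
#9, invoked 16, takes VC(#7)=(2, 5) under max, adds 1 for T1 → (2, 6)
target: VC(#4) = (1, 3)

(1, 3)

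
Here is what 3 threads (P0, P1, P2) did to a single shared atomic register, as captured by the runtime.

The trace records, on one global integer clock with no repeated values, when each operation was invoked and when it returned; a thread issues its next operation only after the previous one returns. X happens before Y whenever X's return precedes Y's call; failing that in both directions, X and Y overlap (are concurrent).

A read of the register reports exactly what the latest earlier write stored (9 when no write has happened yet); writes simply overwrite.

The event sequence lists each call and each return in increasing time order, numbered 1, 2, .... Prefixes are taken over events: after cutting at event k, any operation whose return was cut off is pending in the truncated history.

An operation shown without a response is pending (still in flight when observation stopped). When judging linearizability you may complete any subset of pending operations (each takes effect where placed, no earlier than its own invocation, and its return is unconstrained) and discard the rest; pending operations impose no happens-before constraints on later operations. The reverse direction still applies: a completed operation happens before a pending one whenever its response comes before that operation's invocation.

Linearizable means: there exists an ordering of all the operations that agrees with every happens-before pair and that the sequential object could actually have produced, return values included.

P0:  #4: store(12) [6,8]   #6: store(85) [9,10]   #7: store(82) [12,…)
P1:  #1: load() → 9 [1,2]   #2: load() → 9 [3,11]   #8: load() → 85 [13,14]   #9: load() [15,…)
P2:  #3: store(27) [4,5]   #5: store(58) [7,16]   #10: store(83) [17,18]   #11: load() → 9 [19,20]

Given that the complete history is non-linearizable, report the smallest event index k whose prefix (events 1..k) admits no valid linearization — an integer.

one valid order for events 1..19 is #1, #2, #3, #4, #5, #6, #8, #7, #9, #10:
after step 1 (#1 load() → 9): value 9
after step 2 (#2 load() → 9): value 9
after step 3 (#3 store(27)): value 27
after step 4 (#4 store(12)): value 12
after step 5 (#5 store(58)): value 58
after step 6 (#6 store(85)): value 85
after step 7 (#8 load() → 85): value 85
after step 8 (#7 store(82) (pending, included)): value 82
after step 9 (#9 load() (pending, included)): value 82
after step 10 (#10 store(83)): value 83
with event 20 included (#11 responding at time 20), all real-time-consistent orders fail
including or dropping the 2 pending operations (#7, #9) in any combination fails
sample order #1, #2, #3, #4, #5, #6, #8, #10, #11 (pending dropped) stalls at step 9 — #11 load() → 9 has no legal effect
sample order #1, #2, #3, #4, #6, #5, #8, #10, #11 (pending dropped) stalls at step 7 — #8 load() → 85 has no legal effect

20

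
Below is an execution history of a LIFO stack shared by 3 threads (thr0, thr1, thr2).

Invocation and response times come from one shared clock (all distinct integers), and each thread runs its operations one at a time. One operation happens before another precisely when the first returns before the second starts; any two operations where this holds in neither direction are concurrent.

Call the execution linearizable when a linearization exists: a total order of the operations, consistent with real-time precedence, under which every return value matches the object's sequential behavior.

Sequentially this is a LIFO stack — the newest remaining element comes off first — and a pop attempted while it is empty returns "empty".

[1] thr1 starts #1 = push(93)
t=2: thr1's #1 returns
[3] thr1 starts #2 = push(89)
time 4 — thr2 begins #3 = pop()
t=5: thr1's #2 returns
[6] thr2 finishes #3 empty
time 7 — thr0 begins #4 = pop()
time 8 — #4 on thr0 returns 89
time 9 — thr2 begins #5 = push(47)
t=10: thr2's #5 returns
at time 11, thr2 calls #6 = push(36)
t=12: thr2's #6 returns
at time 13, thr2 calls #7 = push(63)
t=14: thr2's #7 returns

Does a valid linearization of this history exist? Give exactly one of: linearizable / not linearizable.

through event 5 a valid linearization exists; event 6 (#3 responding at time 6) ends that
3 completed operations, 2 real-time-consistent orders — every LIFO stack replay fails
sample order #1, #2, #3 stalls at step 3 — #3 pop() → empty has no legal effect
sample order #1, #3, #2 stalls at step 2 — #3 pop() → empty has no legal effect

not linearizable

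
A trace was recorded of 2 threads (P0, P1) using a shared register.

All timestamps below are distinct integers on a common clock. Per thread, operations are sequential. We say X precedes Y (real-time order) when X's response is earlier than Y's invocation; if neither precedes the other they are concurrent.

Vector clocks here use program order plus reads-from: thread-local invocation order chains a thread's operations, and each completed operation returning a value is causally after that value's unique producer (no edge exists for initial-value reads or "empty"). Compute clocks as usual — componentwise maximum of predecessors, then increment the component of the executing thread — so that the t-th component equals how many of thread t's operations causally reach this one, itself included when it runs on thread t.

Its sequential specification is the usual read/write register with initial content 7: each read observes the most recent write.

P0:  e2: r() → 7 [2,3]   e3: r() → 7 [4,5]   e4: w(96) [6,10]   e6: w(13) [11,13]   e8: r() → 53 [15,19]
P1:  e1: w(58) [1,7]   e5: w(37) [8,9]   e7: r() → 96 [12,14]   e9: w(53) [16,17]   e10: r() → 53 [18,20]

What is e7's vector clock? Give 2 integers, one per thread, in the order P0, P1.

(3, 3)

VC(e1, invoked at 1): no causal predecessors; +1 on P1 → (0, 1)
VC(e2, invoked at 2): no causal predecessors; +1 on P0 → (1, 0)
e5, invoked 8, takes VC(e1)=(0, 1) under max, adds 1 for P1 → (0, 2)
e3, invoked 4, takes VC(e2)=(1, 0) under max, adds 1 for P0 → (2, 0)
e4, invoked 6, takes VC(e3)=(2, 0) under max, adds 1 for P0 → (3, 0)
e6, invoked 11, takes VC(e4)=(3, 0) under max, adds 1 for P0 → (4, 0)
e7, invoked 12, takes VC(e4)=(3, 0), VC(e5)=(0, 2) under max, adds 1 for P1 → (3, 3)
e9, invoked 16, takes VC(e7)=(3, 3) under max, adds 1 for P1 → (3, 4)
e10, invoked 18, takes VC(e9)=(3, 4) under max, adds 1 for P1 → (3, 5)
e8, invoked 15, takes VC(e6)=(4, 0), VC(e9)=(3, 4) under max, adds 1 for P0 → (5, 4)
target: VC(e7) = (3, 3)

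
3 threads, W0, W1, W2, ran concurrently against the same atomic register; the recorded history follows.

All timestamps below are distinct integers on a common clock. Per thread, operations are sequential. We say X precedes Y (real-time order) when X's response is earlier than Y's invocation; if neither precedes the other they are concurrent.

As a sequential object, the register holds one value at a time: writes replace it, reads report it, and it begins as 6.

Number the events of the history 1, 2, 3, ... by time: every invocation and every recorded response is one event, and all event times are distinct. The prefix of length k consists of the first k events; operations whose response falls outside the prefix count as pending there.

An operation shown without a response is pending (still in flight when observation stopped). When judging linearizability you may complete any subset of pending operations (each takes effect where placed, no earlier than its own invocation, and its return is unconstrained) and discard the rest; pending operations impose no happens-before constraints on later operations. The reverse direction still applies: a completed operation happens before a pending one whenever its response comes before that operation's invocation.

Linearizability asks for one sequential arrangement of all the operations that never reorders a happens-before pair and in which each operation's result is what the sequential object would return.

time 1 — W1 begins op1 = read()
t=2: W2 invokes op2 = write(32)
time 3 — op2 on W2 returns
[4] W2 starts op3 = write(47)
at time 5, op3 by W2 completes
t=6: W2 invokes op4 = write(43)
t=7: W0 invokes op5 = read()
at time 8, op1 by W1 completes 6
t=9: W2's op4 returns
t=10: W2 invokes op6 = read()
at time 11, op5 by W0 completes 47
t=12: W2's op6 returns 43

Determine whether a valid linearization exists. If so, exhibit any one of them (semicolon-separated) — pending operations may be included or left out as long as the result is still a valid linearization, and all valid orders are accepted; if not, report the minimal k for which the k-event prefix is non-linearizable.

linearizable — witness: op1; op2; op3; op5; op4; op6

step 1: op1 read() → 6 — value 6
step 2: op2 write(32) — value 32
step 3: op3 write(47) — value 47
step 4: op5 read() → 47 — value 47
step 5: op4 write(43) — value 43
step 6: op6 read() → 43 — value 43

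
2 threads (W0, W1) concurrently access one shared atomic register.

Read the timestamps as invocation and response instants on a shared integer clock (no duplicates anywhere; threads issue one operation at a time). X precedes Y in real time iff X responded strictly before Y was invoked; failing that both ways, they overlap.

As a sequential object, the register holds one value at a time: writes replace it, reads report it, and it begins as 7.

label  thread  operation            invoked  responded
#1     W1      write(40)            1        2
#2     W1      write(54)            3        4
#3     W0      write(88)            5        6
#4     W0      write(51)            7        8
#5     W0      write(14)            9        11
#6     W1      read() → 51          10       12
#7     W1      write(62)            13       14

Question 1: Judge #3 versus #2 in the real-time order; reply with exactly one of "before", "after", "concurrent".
Answer: after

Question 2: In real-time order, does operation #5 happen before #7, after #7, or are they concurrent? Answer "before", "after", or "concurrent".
Answer: before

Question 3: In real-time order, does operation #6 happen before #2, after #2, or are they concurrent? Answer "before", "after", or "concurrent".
Answer: after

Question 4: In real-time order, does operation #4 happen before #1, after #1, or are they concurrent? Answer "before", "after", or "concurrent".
Answer: after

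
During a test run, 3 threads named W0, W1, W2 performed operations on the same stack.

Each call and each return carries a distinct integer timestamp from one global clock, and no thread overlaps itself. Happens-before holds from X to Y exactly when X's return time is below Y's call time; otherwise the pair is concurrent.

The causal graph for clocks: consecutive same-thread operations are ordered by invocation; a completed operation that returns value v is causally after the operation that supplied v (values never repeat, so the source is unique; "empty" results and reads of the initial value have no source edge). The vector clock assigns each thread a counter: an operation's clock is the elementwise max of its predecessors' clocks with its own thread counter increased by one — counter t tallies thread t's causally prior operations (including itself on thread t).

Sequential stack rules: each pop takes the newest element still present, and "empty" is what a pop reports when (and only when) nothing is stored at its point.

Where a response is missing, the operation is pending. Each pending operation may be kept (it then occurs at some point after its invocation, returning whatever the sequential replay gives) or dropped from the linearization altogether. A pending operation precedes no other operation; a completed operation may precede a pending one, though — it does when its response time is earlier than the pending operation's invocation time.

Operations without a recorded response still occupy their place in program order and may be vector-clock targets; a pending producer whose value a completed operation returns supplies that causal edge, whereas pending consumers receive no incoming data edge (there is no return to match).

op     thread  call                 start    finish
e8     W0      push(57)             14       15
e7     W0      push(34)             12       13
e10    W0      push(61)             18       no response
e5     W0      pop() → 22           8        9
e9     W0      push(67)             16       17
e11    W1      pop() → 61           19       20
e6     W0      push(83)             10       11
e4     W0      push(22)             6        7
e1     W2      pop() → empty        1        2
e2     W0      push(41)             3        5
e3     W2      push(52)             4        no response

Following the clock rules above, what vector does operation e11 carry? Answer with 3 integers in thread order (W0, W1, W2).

VC(e1, invoked at 1): no causal predecessors; +1 on W2 → (0, 0, 1)
VC(e2, invoked at 3): no causal predecessors; +1 on W0 → (1, 0, 0)
VC(e3, invoked at 4): max of VC(e1)=(0, 0, 1), then +1 on thread W2 → (0, 0, 2)
VC(e4, invoked at 6): max of VC(e2)=(1, 0, 0), then +1 on thread W0 → (2, 0, 0)
VC(e5, invoked at 8): max of VC(e4)=(2, 0, 0), then +1 on thread W0 → (3, 0, 0)
VC(e6, invoked at 10): max of VC(e5)=(3, 0, 0), then +1 on thread W0 → (4, 0, 0)
VC(e7, invoked at 12): max of VC(e6)=(4, 0, 0), then +1 on thread W0 → (5, 0, 0)
VC(e8, invoked at 14): max of VC(e7)=(5, 0, 0), then +1 on thread W0 → (6, 0, 0)
VC(e9, invoked at 16): max of VC(e8)=(6, 0, 0), then +1 on thread W0 → (7, 0, 0)
VC(e10, invoked at 18): max of VC(e9)=(7, 0, 0), then +1 on thread W0 → (8, 0, 0)
VC(e11, invoked at 19): max of VC(e10)=(8, 0, 0), then +1 on thread W1 → (8, 1, 0)
target: VC(e11) = (8, 1, 0)

(8, 1, 0)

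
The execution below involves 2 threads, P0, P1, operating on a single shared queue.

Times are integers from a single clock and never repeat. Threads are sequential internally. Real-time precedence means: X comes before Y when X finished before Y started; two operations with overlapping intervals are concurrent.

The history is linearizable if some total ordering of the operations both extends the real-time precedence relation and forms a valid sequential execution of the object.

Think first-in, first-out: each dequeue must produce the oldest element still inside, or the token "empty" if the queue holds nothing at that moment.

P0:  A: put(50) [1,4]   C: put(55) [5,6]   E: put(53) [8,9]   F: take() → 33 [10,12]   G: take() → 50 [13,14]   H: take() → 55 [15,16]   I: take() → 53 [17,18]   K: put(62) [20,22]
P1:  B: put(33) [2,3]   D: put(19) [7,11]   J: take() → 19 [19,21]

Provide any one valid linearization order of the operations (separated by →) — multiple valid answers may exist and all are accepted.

B → A → C → E → D → F → G → H → I → J → K

1. B put(33), leaving queue <33>
2. A put(50), leaving queue <33,50>
3. C put(55), leaving queue <33,50,55>
4. E put(53), leaving queue <33,50,55,53>
5. D put(19), leaving queue <33,50,55,53,19>
6. F take() → 33, leaving queue <50,55,53,19>
7. G take() → 50, leaving queue <55,53,19>
8. H take() → 55, leaving queue <53,19>
9. I take() → 53, leaving queue <19>
10. J take() → 19, leaving queue <>
11. K put(62), leaving queue <62>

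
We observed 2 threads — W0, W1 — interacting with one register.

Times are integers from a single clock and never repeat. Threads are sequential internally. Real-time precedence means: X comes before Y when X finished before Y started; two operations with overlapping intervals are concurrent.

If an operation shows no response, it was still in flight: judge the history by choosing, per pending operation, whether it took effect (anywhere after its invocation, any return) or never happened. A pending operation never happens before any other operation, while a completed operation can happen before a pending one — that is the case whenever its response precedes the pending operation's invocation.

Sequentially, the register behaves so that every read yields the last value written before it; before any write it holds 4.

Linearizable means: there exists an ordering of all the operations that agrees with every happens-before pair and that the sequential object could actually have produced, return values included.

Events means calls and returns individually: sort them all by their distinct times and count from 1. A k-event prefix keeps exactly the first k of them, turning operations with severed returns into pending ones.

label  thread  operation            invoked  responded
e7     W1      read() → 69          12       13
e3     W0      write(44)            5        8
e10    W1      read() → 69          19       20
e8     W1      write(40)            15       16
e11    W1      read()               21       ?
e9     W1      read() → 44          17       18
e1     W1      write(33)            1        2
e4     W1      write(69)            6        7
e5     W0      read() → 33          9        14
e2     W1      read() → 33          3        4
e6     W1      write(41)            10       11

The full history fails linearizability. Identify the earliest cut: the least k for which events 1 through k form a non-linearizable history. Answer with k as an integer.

13

a valid linearization of events 1..12 exists, for instance e1, e2, e3, e4, e5, e6:
1. e1 write(33), leaving value 33
2. e2 read() → 33, leaving value 33
3. e3 write(44), leaving value 44
4. e4 write(69), leaving value 69
5. e5 read() (pending, included), leaving value 69
6. e6 write(41), leaving value 41
event 13 — e7's response, time 13 — after it, nothing linearizes
no completion choice of the 1 pending operation (e5) rescues it — every subset was tried
take e1, e2, e3, e4, e6, e7 (pending dropped): step 6 already fails, because e7 read() → 69 cannot occur there
take e1, e2, e4, e3, e6, e7 (pending dropped): step 6 already fails, because e7 read() → 69 cannot occur there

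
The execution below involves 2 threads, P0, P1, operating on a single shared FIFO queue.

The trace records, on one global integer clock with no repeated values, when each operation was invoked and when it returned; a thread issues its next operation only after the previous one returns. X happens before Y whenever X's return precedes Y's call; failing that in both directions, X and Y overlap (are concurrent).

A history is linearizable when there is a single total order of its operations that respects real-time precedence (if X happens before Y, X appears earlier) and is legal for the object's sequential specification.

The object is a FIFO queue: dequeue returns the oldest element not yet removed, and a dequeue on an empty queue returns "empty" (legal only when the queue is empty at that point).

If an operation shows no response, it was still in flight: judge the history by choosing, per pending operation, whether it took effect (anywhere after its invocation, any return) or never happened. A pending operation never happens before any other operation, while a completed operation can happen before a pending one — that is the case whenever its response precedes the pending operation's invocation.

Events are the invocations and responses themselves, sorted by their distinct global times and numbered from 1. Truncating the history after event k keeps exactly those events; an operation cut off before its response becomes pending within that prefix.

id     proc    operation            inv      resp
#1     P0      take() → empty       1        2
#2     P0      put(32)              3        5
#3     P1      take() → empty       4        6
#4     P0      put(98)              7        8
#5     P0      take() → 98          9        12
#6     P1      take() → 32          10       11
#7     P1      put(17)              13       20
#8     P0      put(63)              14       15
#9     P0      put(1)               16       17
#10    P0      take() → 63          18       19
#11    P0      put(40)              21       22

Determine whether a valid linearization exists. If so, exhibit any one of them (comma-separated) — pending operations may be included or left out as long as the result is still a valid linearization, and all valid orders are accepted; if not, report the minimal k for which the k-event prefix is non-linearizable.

linearizable — witness: #1, #3, #2, #4, #6, #5, #8, #7, #9, #10, #11

after step 1 (#1 take() → empty): queue <>
after step 2 (#3 take() → empty): queue <>
after step 3 (#2 put(32)): queue <32>
after step 4 (#4 put(98)): queue <32,98>
after step 5 (#6 take() → 32): queue <98>
after step 6 (#5 take() → 98): queue <>
after step 7 (#8 put(63)): queue <63>
after step 8 (#7 put(17)): queue <63,17>
after step 9 (#9 put(1)): queue <63,17,1>
after step 10 (#10 take() → 63): queue <17,1>
after step 11 (#11 put(40)): queue <17,1,40>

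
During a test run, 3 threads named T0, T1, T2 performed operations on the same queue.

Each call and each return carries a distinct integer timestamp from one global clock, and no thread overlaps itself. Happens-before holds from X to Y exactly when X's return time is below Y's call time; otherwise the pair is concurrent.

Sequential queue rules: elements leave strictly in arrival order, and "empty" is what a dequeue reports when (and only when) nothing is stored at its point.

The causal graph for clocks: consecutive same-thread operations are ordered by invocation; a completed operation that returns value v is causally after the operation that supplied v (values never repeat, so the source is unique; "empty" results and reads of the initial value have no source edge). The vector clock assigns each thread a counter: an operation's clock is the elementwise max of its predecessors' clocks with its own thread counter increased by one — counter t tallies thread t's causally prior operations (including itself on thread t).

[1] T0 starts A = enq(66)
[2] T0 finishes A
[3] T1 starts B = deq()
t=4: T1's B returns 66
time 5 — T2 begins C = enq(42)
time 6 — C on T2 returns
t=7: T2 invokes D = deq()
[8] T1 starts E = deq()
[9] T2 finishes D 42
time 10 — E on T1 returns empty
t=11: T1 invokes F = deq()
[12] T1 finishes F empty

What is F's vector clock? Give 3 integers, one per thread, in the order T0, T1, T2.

(1, 3, 0)

invoked at 5, C has no predecessors; its own T2 bump gives (0, 0, 1)
invoked at 1, A has no predecessors; its own T0 bump gives (1, 0, 0)
D, invoked 7, takes VC(C)=(0, 0, 1) under max, adds 1 for T2 → (0, 0, 2)
B, invoked 3, takes VC(A)=(1, 0, 0) under max, adds 1 for T1 → (1, 1, 0)
E, invoked 8, takes VC(B)=(1, 1, 0) under max, adds 1 for T1 → (1, 2, 0)
F, invoked 11, takes VC(E)=(1, 2, 0) under max, adds 1 for T1 → (1, 3, 0)
target: VC(F) = (1, 3, 0)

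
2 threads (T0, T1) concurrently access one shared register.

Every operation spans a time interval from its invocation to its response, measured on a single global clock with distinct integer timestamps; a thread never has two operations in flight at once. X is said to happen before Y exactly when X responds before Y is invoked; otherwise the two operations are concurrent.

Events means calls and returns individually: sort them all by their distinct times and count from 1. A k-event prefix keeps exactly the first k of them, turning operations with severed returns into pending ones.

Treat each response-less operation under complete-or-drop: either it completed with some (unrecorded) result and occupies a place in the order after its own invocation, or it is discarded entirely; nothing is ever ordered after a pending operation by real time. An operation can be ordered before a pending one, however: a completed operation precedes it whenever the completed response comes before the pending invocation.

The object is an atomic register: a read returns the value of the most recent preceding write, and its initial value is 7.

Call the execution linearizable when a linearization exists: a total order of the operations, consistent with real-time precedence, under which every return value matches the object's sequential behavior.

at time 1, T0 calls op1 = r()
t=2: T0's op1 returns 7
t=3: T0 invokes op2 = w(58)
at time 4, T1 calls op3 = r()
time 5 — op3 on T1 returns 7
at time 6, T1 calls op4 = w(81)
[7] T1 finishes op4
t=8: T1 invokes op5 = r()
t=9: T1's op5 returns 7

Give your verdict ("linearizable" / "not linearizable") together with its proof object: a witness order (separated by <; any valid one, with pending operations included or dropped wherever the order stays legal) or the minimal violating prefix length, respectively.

not linearizable — minimal violating prefix: 9 events

through event 8 a valid linearization exists; event 9 (op5 responding at time 9) ends that
the sole real-time-consistent order of 4 completed operations fails the register replay
no escape via the 1 pending operation (op2): every completion choice fails
sample order op1, op3, op4, op5 (pending dropped) stalls at step 4 — op5 r() → 7 has no legal effect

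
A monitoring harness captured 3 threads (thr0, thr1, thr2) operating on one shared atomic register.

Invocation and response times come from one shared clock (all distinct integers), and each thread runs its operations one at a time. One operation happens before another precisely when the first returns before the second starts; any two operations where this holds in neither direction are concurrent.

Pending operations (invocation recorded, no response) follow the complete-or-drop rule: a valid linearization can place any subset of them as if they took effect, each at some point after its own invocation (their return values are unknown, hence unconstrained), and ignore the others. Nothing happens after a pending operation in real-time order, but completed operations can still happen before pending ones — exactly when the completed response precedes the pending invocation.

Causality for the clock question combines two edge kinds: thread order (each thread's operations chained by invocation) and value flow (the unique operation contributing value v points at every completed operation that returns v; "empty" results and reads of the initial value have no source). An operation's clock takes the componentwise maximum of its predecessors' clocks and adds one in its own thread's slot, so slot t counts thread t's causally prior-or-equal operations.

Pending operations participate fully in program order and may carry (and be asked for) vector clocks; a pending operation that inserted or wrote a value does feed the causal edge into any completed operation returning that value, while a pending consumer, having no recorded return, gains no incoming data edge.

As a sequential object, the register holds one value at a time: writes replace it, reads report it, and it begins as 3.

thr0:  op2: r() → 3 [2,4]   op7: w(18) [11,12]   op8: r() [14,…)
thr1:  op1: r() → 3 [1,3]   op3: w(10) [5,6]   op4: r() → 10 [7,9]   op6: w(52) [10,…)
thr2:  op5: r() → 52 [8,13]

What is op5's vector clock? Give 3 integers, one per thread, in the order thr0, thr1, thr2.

root op op1, invoked 1: fresh clock plus thr1's own tick → (0, 1, 0)
root op op2, invoked 2: fresh clock plus thr0's own tick → (1, 0, 0)
VC(op3, invoked at 5): max of VC(op1)=(0, 1, 0), then +1 on thread thr1 → (0, 2, 0)
VC(op7, invoked at 11): max of VC(op2)=(1, 0, 0), then +1 on thread thr0 → (2, 0, 0)
VC(op4, invoked at 7): max of VC(op3)=(0, 2, 0), then +1 on thread thr1 → (0, 3, 0)
VC(op8, invoked at 14): max of VC(op7)=(2, 0, 0), then +1 on thread thr0 → (3, 0, 0)
VC(op6, invoked at 10): max of VC(op4)=(0, 3, 0), then +1 on thread thr1 → (0, 4, 0)
VC(op5, invoked at 8): max of VC(op6)=(0, 4, 0), then +1 on thread thr2 → (0, 4, 1)
target: VC(op5) = (0, 4, 1)

(0, 4, 1)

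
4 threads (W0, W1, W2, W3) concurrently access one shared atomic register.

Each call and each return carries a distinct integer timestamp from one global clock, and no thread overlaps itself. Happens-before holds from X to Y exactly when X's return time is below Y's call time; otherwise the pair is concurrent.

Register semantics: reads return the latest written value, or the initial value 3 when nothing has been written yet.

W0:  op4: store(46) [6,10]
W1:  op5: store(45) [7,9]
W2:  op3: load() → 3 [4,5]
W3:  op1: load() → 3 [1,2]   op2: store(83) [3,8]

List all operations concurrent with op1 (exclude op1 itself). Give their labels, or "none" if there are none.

none

op1 runs from 1 to 2; window-overlapping ops are concurrent
op2 [3,8]: after
op3 [4,5]: after
op4 [6,10]: after
op5 [7,9]: after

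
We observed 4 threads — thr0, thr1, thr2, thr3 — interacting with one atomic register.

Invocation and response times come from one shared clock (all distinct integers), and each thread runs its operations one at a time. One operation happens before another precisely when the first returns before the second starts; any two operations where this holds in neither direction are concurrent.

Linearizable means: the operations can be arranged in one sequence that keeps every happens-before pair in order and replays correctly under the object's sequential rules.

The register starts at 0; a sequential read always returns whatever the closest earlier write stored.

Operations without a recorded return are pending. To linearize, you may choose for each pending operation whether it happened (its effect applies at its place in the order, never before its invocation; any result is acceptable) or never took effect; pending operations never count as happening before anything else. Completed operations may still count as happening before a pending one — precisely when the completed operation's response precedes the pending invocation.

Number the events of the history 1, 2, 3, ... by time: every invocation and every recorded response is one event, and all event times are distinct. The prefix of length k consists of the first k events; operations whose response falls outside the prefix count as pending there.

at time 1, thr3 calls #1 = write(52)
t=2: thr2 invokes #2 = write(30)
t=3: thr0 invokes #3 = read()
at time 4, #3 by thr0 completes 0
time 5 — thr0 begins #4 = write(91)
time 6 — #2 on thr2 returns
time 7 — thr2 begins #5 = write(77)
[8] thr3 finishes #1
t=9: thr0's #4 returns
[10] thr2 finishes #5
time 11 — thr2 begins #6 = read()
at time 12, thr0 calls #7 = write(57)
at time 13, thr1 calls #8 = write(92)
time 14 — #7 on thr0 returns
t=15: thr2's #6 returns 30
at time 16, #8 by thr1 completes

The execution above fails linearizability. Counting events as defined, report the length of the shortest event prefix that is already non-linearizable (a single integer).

one valid order for events 1..14 is #3, #1, #2, #4, #5, #6, #7:
after step 1 (#3 read() → 0): value 0
after step 2 (#1 write(52)): value 52
after step 3 (#2 write(30)): value 30
after step 4 (#4 write(91)): value 91
after step 5 (#5 write(77)): value 77
after step 6 (#6 read() (pending, included)): value 77
after step 7 (#7 write(57)): value 57
adding event 15 (#6 responds at 15) leaves no legal real-time order
including or dropping the 1 pending operation (#8) in any combination fails
e.g. #1, #2, #3, #4, #5, #6, #7 (pending dropped): illegal at step 3, since #3 read() → 0 cannot apply there
e.g. #1, #2, #3, #4, #5, #7, #6 (pending dropped): illegal at step 3, since #3 read() → 0 cannot apply there

15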